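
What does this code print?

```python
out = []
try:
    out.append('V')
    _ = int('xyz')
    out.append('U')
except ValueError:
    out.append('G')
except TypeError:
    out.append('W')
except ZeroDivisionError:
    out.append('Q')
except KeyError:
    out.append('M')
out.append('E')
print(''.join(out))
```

Execution trace: 'V' (try body) → 'G' (except ValueError) → 'E' (after the try/except). Output: VGE

Answer: VGE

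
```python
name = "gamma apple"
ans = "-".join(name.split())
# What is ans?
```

Trace:
`name = "gamma apple"` → name = 'gamma apple'
`ans = "-".join(name.split())` → ans = 'gamma-apple'
So ans = 'gamma-apple'

Answer: 'gamma-apple'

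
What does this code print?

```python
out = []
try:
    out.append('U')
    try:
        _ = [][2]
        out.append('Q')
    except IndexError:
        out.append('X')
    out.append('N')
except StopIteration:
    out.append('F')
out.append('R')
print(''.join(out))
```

Execution trace: 'U' (try body) → 'X' (inner except IndexError) → 'N' (try body, no exception) → 'R' (after the try/except). Output: UXNR

Answer: UXNR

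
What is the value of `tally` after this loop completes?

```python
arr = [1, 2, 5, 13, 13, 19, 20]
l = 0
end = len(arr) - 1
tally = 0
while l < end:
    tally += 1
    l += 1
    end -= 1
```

Iterations until pointers meet (list length 7)
`tally` takes the values: 0 → 1 → 2 → 3

Answer: 3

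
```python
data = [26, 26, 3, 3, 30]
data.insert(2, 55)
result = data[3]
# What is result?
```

Trace:
`data = [26, 26, 3, 3, 30]` → data = [26, 26, 3, 3, 30]
`data.insert(2, 55)` → data = [26, 26, 55, 3, 3, 30]
`result = data[3]` → result = 3
So result = 3

Answer: 3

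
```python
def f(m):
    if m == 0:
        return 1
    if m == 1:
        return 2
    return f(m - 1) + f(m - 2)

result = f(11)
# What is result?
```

Build up from base cases: f(0)=1, f(1)=2, f(2)=3, f(3)=5, f(4)=8, f(5)=13, f(6)=21, ..., f(11)=233

Answer: 233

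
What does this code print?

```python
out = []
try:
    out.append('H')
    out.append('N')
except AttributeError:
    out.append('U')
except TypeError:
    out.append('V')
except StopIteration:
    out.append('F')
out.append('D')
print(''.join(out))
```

Execution trace: 'H' (try body) → 'N' (try body, no exception) → 'D' (after the try/except). Output: HND

Answer: HND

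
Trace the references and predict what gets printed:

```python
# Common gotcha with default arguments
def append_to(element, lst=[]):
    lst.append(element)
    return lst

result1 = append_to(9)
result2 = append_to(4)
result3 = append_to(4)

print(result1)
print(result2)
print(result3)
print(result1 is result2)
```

Key concept: mutable default argument gotcha.
Step by step:
`result1 = append_to(9)` → result1 = [9]
`result2 = append_to(4)` → result1 = [9, 4] (same object as result2); result2 = [9, 4] (same object as result1)
`result3 = append_to(4)` → result1 = [9, 4, 4] (same object as result2, result3); result2 = [9, 4, 4] (same object as result1, result3); result3 = [9, 4, 4] (same object as result1, result2)
`print(result1)` → prints [9, 4, 4]
`print(result2)` → prints [9, 4, 4]
`print(result3)` → prints [9, 4, 4]
`print(result1 is result2)` → prints True

Answer:
[9, 4, 4]
[9, 4, 4]
[9, 4, 4]
True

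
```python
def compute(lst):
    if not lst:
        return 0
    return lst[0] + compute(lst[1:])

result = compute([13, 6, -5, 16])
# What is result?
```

13 + 6 + (-5) + 16 + 0 = 30

Answer: 30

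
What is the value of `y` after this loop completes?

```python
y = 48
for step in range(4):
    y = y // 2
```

Halve 4 times: 48 // 2^4 = 3
`y` takes the values: 48 → 24 → 12 → 6 → 3

Answer: 3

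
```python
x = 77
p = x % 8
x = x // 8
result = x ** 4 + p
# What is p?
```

Trace:
`x = 77` → x = 77
`p = x % 8` → p = 5
`x = x // 8` → x = 9
`result = x ** 4 + p` → result = 6566
So p = 5

Answer: 5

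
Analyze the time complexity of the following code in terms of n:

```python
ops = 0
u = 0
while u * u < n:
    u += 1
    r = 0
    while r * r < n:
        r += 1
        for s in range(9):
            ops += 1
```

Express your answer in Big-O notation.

Each loop level contributes: √n × √n × 1. Multiplying the contributions gives O(n).

Answer: O(n)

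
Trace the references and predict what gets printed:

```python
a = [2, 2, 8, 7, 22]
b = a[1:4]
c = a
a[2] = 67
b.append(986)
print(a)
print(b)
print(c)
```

Key concept: slice vs alias.
Step by step:
`a = [2, 2, 8, 7, 22]` → a = [2, 2, 8, 7, 22]
`b = a[1:4]` → b = [2, 8, 7]
`c = a` → c = [2, 2, 8, 7, 22] (same object as a)
`a[2] = 67` → a = [2, 2, 67, 7, 22] (same object as c); c = [2, 2, 67, 7, 22] (same object as a)
`b.append(986)` → b = [2, 8, 7, 986]
`print(a)` → prints [2, 2, 67, 7, 22]
`print(b)` → prints [2, 8, 7, 986]
`print(c)` → prints [2, 2, 67, 7, 22]

Answer:
[2, 2, 67, 7, 22]
[2, 8, 7, 986]
[2, 2, 67, 7, 22]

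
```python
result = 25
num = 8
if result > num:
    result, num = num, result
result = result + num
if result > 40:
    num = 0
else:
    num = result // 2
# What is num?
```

Trace:
`result = 25` → result = 25
`num = 8` → num = 8
`if result > num: ...` → result > num is True → result = 8; num = 25
`result = result + num` → result = 33
`if result > 40: ...` → result > 40 is False, take else branch → num = 16
So num = 16

Answer: 16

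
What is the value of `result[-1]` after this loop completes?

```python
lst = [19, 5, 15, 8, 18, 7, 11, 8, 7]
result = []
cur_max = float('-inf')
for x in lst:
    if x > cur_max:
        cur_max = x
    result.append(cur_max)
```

Running max ends at 19
`result` takes the values: [] → [19] → [19, 19] → [19, 19, 19] → [19, 19, 19, 19] → [19, 19, 19, 19, 19] → [19, 19, 19, 19, 19, 19] → [19, 19, 19, 19, 19, 19, 19] → [19, 19, 19, 19, 19, 19, 19, 19] → [19, 19, 19, 19, 19, 19, 19, 19, 19]
So `result[-1]` = 19

Answer: 19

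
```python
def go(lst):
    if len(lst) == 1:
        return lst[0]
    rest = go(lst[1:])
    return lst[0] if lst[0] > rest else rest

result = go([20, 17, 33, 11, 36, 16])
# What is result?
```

Recursive max over [20, 17, 33, 11, 36, 16] = 36

Answer: 36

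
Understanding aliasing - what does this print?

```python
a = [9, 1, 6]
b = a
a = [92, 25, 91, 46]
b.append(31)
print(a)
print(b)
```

Key concept: rebinding vs mutation: a is rebound to a new list, b still points at the original.
Step by step:
`a = [9, 1, 6]` → a = [9, 1, 6]
`b = a` → b = [9, 1, 6] (same object as a)
`a = [92, 25, 91, 46]` → a = [92, 25, 91, 46]
`b.append(31)` → b = [9, 1, 6, 31]
`print(a)` → prints [92, 25, 91, 46]
`print(b)` → prints [9, 1, 6, 31]

Answer:
[92, 25, 91, 46]
[9, 1, 6, 31]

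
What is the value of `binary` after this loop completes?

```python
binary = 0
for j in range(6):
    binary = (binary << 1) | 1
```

Build 6 consecutive 1-bits: 0b111111
`binary` takes the values: 0 → 1 → 3 → 7 → 15 → 31 → 63

Answer: 63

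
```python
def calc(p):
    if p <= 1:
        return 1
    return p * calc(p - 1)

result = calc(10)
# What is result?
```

calc(10) = 10 * 9 * 8 * 7 * 6 * 5 * 4 * 3 * 2 * 1 = 3628800

Answer: 3628800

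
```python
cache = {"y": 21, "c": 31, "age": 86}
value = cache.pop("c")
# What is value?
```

Trace:
`cache = {"y": 21, "c": 31, "age": 86}` → cache = {'y': 21, 'c': 31, 'age': 86}
`value = cache.pop("c")` → cache = {'y': 21, 'age': 86}; value = 31
So value = 31

Answer: 31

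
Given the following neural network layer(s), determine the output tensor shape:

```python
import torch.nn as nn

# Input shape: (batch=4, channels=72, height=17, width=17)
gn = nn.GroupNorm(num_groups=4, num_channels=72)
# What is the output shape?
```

Input: (4, 72, 17, 17) -> Output: (4, 72, 17, 17)

Answer: (4, 72, 17, 17)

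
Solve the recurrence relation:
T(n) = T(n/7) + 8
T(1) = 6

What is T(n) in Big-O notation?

Each step divides n by 7 and adds 8. After log_7(n) steps we reach T(1)=6. So T(n) = 8·log_7(n) + 6 = O(log n).

Answer: O(log n)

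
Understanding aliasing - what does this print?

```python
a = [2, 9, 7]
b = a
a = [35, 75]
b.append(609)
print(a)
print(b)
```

Key concept: rebinding vs mutation: a is rebound to a new list, b still points at the original.
Step by step:
`a = [2, 9, 7]` → a = [2, 9, 7]
`b = a` → b = [2, 9, 7] (same object as a)
`a = [35, 75]` → a = [35, 75]
`b.append(609)` → b = [2, 9, 7, 609]
`print(a)` → prints [35, 75]
`print(b)` → prints [2, 9, 7, 609]

Answer:
[35, 75]
[2, 9, 7, 609]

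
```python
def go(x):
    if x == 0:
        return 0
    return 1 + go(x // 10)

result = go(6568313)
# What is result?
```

Count of digits of 6568313: 7

Answer: 7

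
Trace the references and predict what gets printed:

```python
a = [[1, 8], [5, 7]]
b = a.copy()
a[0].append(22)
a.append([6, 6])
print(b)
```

Key concept: shallow copy with nested lists.
Step by step:
`a = [[1, 8], [5, 7]]` → a = [[1, 8], [5, 7]]
`b = a.copy()` → b = [[1, 8], [5, 7]]
`a[0].append(22)` → a = [[1, 8, 22], [5, 7]]; b = [[1, 8, 22], [5, 7]]
`a.append([6, 6])` → a = [[1, 8, 22], [5, 7], [6, 6]]
`print(b)` → prints [[1, 8, 22], [5, 7]]

Answer: [[1, 8, 22], [5, 7]]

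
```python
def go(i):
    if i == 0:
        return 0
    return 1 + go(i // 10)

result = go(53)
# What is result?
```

Count of digits of 53: 2

Answer: 2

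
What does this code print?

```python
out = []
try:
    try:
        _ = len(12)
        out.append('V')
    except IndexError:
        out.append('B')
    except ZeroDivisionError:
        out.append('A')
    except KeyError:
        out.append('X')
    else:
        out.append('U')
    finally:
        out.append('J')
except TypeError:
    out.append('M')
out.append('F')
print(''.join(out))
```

Execution trace: 'J' (finally) → 'M' (outer except TypeError) → 'F' (after the try/except). Output: JMF

Answer: JMF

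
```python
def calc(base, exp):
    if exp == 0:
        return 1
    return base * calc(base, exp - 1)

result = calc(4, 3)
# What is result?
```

calc(4, 3) = 4 * 4 * 4 = 64

Answer: 64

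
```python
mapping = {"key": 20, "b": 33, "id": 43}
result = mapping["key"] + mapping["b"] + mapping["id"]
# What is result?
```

Trace:
`mapping = {"key": 20, "b": 33, "id": 43}` → mapping = {'key': 20, 'b': 33, 'id': 43}
`result = mapping["key"] + mapping["b"] + mapping["id"]` → result = 96
So result = 96

Answer: 96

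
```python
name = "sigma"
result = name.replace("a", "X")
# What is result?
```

Trace:
`name = "sigma"` → name = 'sigma'
`result = name.replace("a", "X")` → result = 'sigmX'
So result = 'sigmX'

Answer: 'sigmX'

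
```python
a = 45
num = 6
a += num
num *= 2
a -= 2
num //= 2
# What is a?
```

Trace:
`a = 45` → a = 45
`num = 6` → num = 6
`a += num` → a = 51
`num *= 2` → num = 12
`a -= 2` → a = 49
`num //= 2` → num = 6
So a = 49

Answer: 49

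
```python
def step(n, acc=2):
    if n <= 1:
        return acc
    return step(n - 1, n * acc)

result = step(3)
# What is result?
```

Accumulator trace (n, acc): (3, 2) -> (2, 6) -> (1, 12) -> return 12

Answer: 12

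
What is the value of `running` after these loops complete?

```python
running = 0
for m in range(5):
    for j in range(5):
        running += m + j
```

Sum of all m+j for m,j in 5x5
`running` takes the values: 0 → 1 → 3 → 6 → 10 → 11 → 13 → 16 → 20 → 25 → 27 → 30 → 34 → 39 → 45 → 48 → 52 → 57 → 63 → 70 → 74 → 79 → 85 → 92 → 100

Answer: 100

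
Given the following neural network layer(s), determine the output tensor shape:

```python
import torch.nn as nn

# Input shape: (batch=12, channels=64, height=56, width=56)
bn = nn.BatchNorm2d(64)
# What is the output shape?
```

Input: (12, 64, 56, 56) -> Output: (12, 64, 56, 56)

Answer: (12, 64, 56, 56)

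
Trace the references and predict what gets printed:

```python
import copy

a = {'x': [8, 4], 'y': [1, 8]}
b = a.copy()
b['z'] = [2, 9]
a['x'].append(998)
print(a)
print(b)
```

Key concept: shallow copy of dict with mutable values.
Step by step:
`a = {'x': [8, 4], 'y': [1, 8]}` → a = {'x': [8, 4], 'y': [1, 8]}
`b = a.copy()` → b = {'x': [8, 4], 'y': [1, 8]}
`b['z'] = [2, 9]` → b = {'x': [8, 4], 'y': [1, 8], 'z': [2, 9]}
`a['x'].append(998)` → a = {'x': [8, 4, 998], 'y': [1, 8]}; b = {'x': [8, 4, 998], 'y': [1, 8], 'z': [2, 9]}
`print(a)` → prints {'x': [8, 4, 998], 'y': [1, 8]}
`print(b)` → prints {'x': [8, 4, 998], 'y': [1, 8], 'z': [2, 9]}

Answer:
{'x': [8, 4, 998], 'y': [1, 8]}
{'x': [8, 4, 998], 'y': [1, 8], 'z': [2, 9]}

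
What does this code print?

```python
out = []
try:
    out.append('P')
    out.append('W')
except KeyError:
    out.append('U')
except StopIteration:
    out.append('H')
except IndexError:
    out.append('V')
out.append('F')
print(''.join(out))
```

Execution trace: 'P' (try body) → 'W' (try body, no exception) → 'F' (after the try/except). Output: PWF

Answer: PWF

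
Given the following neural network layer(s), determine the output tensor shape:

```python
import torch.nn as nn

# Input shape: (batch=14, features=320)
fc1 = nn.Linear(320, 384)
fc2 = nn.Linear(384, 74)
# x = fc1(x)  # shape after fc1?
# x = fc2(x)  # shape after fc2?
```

Input: (14, 320) -> after fc1: (14, 384) -> Output: (14, 74)

Answer: (14, 74)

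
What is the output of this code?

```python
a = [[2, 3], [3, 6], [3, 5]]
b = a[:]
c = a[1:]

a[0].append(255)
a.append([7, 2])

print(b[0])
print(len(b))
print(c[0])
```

Key concept: slice with nested mutation.
Step by step:
`a = [[2, 3], [3, 6], [3, 5]]` → a = [[2, 3], [3, 6], [3, 5]]
`b = a[:]` → b = [[2, 3], [3, 6], [3, 5]]
`c = a[1:]` → c = [[3, 6], [3, 5]]
`a[0].append(255)` → a = [[2, 3, 255], [3, 6], [3, 5]]; b = [[2, 3, 255], [3, 6], [3, 5]]
`a.append([7, 2])` → a = [[2, 3, 255], [3, 6], [3, 5], [7, 2]]
`print(b[0])` → prints [2, 3, 255]
`print(len(b))` → prints 3
`print(c[0])` → prints [3, 6]

Answer:
[2, 3, 255]
3
[3, 6]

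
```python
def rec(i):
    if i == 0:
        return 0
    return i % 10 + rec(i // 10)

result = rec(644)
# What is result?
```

Sum of digits of 644: 4 + 4 + 6 = 14

Answer: 14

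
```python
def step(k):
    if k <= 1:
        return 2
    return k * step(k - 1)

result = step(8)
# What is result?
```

step(8) = 8 * 7 * 6 * 5 * 4 * 3 * 2 * 2 = 80640

Answer: 80640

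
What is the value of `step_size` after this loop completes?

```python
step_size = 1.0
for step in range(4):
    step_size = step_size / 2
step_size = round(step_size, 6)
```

Halving LR 4 times: 1 / 2^4
`step_size` takes the values: 1.0 → 0.5 → 0.25 → 0.125 → 0.0625

Answer: 0.0625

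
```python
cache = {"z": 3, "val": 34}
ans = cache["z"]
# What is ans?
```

Trace:
`cache = {"z": 3, "val": 34}` → cache = {'z': 3, 'val': 34}
`ans = cache["z"]` → ans = 3
So ans = 3

Answer: 3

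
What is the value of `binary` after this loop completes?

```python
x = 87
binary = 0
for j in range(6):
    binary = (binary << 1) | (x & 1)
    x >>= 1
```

Reverse lowest 6 bits of 87
`binary` takes the values: 0 → 1 → 3 → 7 → 14 → 29 → 58

Answer: 58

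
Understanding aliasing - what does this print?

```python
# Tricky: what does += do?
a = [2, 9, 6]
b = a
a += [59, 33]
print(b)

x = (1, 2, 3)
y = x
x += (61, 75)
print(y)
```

Key concept: += behavior differs for mutable vs immutable.
Step by step:
`a = [2, 9, 6]` → a = [2, 9, 6]
`b = a` → b = [2, 9, 6] (same object as a)
`a += [59, 33]` → a = [2, 9, 6, 59, 33] (same object as b); b = [2, 9, 6, 59, 33] (same object as a)
`print(b)` → prints [2, 9, 6, 59, 33]
`x = (1, 2, 3)` → x = (1, 2, 3)
`y = x` → y = (1, 2, 3)
`x += (61, 75)` → x = (1, 2, 3, 61, 75)
`print(y)` → prints (1, 2, 3)

Answer:
[2, 9, 6, 59, 33]
(1, 2, 3)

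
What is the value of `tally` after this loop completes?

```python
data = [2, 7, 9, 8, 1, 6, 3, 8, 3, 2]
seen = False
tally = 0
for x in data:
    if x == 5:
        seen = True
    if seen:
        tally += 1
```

Count elements after first 5 in [2, 7, 9, 8, 1, 6, 3, 8, 3, 2]
`tally` takes the values: 0

Answer: 0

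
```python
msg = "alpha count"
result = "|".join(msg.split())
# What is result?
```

Trace:
`msg = "alpha count"` → msg = 'alpha count'
`result = "|".join(msg.split())` → result = 'alpha|count'
So result = 'alpha|count'

Answer: 'alpha|count'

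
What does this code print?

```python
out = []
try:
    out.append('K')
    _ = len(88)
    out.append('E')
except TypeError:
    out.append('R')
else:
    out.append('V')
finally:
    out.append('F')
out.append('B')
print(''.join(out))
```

Execution trace: 'K' (try body) → 'R' (except TypeError) → 'F' (finally) → 'B' (after the try/except). Output: KRFB

Answer: KRFB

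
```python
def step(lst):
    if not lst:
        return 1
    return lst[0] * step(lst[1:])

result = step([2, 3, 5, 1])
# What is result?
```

Product over [2, 3, 5, 1] = 2 * 3 * 5 * 1 = 30

Answer: 30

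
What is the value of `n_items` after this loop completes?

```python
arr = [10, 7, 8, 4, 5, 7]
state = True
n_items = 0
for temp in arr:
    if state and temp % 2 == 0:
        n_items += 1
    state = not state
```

Count even values at even positions
`n_items` takes the values: 0 → 1 → 2

Answer: 2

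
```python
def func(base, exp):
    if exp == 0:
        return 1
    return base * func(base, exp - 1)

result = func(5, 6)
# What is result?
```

func(5, 6) = 5 * 5 * 5 * 5 * 5 * 5 = 15625

Answer: 15625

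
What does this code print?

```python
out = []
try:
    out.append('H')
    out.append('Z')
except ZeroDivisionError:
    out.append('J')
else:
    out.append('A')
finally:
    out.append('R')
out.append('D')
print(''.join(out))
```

Execution trace: 'H' (try body) → 'Z' (try body, no exception) → 'A' (else) → 'R' (finally) → 'D' (after the try/except). Output: HZARD

Answer: HZARD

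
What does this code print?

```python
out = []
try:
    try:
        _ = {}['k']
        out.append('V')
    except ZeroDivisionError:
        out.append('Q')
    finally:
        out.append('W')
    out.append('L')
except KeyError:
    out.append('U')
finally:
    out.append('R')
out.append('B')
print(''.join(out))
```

Execution trace: 'W' (inner finally) → 'U' (except KeyError) → 'R' (finally) → 'B' (after the try/except). Output: WURB

Answer: WURB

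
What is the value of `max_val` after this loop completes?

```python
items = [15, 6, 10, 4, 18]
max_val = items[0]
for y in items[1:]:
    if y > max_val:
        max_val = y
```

Maximum of [15, 6, 10, 4, 18]
`max_val` takes the values: 15 → 18

Answer: 18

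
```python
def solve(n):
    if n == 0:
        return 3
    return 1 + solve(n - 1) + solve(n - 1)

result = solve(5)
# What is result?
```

solve(n) = 1 + 2·solve(n-1), solve(0)=3. Closed form: (3+1)·2^5 - 1 = 127.

Answer: 127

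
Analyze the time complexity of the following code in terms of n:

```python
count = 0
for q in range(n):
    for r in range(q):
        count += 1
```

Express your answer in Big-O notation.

Each loop level contributes: n × n. Multiplying the contributions gives O(n^2).

Answer: O(n^2)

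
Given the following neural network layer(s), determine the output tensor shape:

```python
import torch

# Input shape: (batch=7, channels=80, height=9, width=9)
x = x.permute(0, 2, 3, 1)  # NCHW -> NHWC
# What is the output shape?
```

Input: (7, 80, 9, 9) -> Output: (7, 9, 9, 80)

Answer: (7, 9, 9, 80)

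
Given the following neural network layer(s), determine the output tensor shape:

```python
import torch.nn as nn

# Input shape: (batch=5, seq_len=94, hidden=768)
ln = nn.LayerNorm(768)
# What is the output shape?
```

Input: (5, 94, 768) -> Output: (5, 94, 768)

Answer: (5, 94, 768)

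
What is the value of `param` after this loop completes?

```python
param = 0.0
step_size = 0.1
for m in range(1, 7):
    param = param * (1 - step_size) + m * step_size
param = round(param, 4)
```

Moving average with lr=0.1
`param` takes the values: 0.0 → 0.1 → 0.29 → 0.561 → 0.9049 → 1.31441 → 1.782969 → 1.783

Answer: 1.783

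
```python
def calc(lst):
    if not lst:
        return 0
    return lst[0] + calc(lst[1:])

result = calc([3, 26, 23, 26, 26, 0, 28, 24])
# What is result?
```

3 + 26 + 23 + 26 + 26 + 0 + 28 + 24 + 0 = 156

Answer: 156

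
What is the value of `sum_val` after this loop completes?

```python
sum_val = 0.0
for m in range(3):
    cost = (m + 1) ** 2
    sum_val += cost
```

Sum of squared losses 1² + 2² + ... + 3²
`sum_val` takes the values: 0.0 → 1.0 → 5.0 → 14.0

Answer: 14.0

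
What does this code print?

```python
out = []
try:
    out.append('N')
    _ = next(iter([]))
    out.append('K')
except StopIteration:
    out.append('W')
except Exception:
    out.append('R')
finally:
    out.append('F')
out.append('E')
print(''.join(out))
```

Execution trace: 'N' (try body) → 'W' (except StopIteration) → 'F' (finally) → 'E' (after the try/except). Output: NWFE

Answer: NWFE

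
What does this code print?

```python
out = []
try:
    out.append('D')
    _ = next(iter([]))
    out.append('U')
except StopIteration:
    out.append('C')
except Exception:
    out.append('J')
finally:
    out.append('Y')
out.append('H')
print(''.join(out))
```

Execution trace: 'D' (try body) → 'C' (except StopIteration) → 'Y' (finally) → 'H' (after the try/except). Output: DCYH

Answer: DCYH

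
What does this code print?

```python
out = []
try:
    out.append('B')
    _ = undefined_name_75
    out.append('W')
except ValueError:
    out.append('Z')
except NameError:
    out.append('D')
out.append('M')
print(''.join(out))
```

Execution trace: 'B' (try body) → 'D' (except NameError) → 'M' (after the try/except). Output: BDM

Answer: BDM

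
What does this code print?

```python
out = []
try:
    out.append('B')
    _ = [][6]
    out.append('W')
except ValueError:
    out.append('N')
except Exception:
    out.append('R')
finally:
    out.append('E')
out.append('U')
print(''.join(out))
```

Execution trace: 'B' (try body) → 'R' (except Exception) → 'E' (finally) → 'U' (after the try/except). Output: BREU

Answer: BREU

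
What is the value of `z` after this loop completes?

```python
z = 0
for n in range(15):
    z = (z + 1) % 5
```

Increment mod 5, 15 times = 0
`z` takes the values: 0 → 1 → 2 → 3 → 4 → 0 → 1 → 2 → 3 → 4 → 0 → 1 → 2 → 3 → 4 → 0

Answer: 0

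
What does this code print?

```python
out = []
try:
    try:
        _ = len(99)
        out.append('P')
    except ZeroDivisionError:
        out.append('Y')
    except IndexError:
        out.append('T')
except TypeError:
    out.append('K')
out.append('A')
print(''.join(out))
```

Execution trace: 'K' (outer except TypeError) → 'A' (after the try/except). Output: KA

Answer: KA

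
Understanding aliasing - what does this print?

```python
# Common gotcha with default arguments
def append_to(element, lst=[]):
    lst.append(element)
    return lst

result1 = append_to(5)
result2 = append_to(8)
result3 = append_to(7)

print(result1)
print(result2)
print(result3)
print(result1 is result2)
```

Key concept: mutable default argument gotcha.
Step by step:
`result1 = append_to(5)` → result1 = [5]
`result2 = append_to(8)` → result1 = [5, 8] (same object as result2); result2 = [5, 8] (same object as result1)
`result3 = append_to(7)` → result1 = [5, 8, 7] (same object as result2, result3); result2 = [5, 8, 7] (same object as result1, result3); result3 = [5, 8, 7] (same object as result1, result2)
`print(result1)` → prints [5, 8, 7]
`print(result2)` → prints [5, 8, 7]
`print(result3)` → prints [5, 8, 7]
`print(result1 is result2)` → prints True

Answer:
[5, 8, 7]
[5, 8, 7]
[5, 8, 7]
True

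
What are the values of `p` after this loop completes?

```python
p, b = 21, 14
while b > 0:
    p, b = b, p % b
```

GCD of 21 and 14
`p` takes the values: 21 → 14 → 7

Answer: 7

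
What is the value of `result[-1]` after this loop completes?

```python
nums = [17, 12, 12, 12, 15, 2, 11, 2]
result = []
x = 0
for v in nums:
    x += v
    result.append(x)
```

Cumulative sum ends at 83
`result` takes the values: [] → [17] → [17, 29] → [17, 29, 41] → [17, 29, 41, 53] → [17, 29, 41, 53, 68] → [17, 29, 41, 53, 68, 70] → [17, 29, 41, 53, 68, 70, 81] → [17, 29, 41, 53, 68, 70, 81, 83]
So `result[-1]` = 83

Answer: 83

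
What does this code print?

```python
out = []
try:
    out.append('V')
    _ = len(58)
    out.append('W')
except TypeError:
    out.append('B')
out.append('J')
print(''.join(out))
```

Execution trace: 'V' (try body) → 'B' (except TypeError) → 'J' (after the try/except). Output: VBJ

Answer: VBJ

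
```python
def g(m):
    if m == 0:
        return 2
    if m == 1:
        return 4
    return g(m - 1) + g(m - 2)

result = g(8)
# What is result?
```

Build up from base cases: g(0)=2, g(1)=4, g(2)=6, g(3)=10, g(4)=16, g(5)=26, g(6)=42, ..., g(8)=110

Answer: 110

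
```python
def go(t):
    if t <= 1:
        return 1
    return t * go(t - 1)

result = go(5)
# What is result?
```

go(5) = 5 * 4 * 3 * 2 * 1 = 120

Answer: 120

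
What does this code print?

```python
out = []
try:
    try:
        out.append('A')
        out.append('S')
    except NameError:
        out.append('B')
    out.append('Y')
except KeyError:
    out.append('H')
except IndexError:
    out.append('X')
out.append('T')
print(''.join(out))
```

Execution trace: 'A' (inner try body) → 'S' (inner try body, no exception) → 'Y' (try body, no exception) → 'T' (after the try/except). Output: ASYT

Answer: ASYT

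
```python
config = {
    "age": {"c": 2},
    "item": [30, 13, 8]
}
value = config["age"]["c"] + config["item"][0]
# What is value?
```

Trace:
`config = { ...` → config = {'age': {'c': 2}, 'item': [30, 13, 8]}
`value = config["age"]["c"] + config["item"][0]` → value = 32
So value = 32

Answer: 32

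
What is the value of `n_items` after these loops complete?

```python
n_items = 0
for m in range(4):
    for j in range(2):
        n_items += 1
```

4 * 2 = 8
`n_items` takes the values: 0 → 1 → 2 → 3 → 4 → 5 → 6 → 7 → 8

Answer: 8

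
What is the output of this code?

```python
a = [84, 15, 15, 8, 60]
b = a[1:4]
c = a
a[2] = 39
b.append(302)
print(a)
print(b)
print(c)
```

Key concept: slice vs alias.
Step by step:
`a = [84, 15, 15, 8, 60]` → a = [84, 15, 15, 8, 60]
`b = a[1:4]` → b = [15, 15, 8]
`c = a` → c = [84, 15, 15, 8, 60] (same object as a)
`a[2] = 39` → a = [84, 15, 39, 8, 60] (same object as c); c = [84, 15, 39, 8, 60] (same object as a)
`b.append(302)` → b = [15, 15, 8, 302]
`print(a)` → prints [84, 15, 39, 8, 60]
`print(b)` → prints [15, 15, 8, 302]
`print(c)` → prints [84, 15, 39, 8, 60]

Answer:
[84, 15, 39, 8, 60]
[15, 15, 8, 302]
[84, 15, 39, 8, 60]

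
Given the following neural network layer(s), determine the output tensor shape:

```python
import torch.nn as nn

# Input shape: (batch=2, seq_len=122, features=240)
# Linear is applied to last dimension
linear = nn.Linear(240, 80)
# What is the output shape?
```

Input: (2, 122, 240) -> Output: (2, 122, 80)

Answer: (2, 122, 80)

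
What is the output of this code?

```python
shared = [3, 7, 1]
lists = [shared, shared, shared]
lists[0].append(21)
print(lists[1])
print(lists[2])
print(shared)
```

Key concept: list of same reference.
Step by step:
`shared = [3, 7, 1]` → shared = [3, 7, 1]
`lists = [shared, shared, shared]` → lists = [[3, 7, 1], [3, 7, 1], [3, 7, 1]]
`lists[0].append(21)` → shared = [3, 7, 1, 21]; lists = [[3, 7, 1, 21], [3, 7, 1, 21], [3, 7, 1, 21]]
`print(lists[1])` → prints [3, 7, 1, 21]
`print(lists[2])` → prints [3, 7, 1, 21]
`print(shared)` → prints [3, 7, 1, 21]

Answer:
[3, 7, 1, 21]
[3, 7, 1, 21]
[3, 7, 1, 21]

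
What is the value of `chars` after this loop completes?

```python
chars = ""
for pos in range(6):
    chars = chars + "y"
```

Repeat 'y' 6 times
`chars` takes the values: "" → "y" → "yy" → "yyy" → "yyyy" → "yyyyy" → "yyyyyy"

Answer: "yyyyyy"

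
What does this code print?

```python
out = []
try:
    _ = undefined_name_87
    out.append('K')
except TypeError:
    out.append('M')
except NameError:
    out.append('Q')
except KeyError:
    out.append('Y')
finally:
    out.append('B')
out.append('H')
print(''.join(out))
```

Execution trace: 'Q' (except NameError) → 'B' (finally) → 'H' (after the try/except). Output: QBH

Answer: QBH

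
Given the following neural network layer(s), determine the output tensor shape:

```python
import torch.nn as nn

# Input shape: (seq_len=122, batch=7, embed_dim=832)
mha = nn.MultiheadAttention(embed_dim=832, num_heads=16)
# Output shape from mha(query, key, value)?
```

Input: (122, 7, 832) -> Output: (122, 7, 832)

Answer: (122, 7, 832)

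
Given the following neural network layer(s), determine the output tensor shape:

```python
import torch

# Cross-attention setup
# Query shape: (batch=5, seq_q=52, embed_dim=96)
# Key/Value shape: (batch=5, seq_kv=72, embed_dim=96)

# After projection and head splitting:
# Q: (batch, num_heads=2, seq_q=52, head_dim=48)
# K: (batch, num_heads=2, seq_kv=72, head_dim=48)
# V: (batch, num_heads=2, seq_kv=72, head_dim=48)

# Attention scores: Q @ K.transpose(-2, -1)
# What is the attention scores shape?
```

Input: (5, 52, 96) -> Output: (5, 2, 52, 72)

Answer: (5, 2, 52, 72)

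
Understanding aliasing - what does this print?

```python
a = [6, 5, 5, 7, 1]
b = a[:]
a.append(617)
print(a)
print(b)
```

Key concept: slice [:] creates copy.
Step by step:
`a = [6, 5, 5, 7, 1]` → a = [6, 5, 5, 7, 1]
`b = a[:]` → b = [6, 5, 5, 7, 1]
`a.append(617)` → a = [6, 5, 5, 7, 1, 617]
`print(a)` → prints [6, 5, 5, 7, 1, 617]
`print(b)` → prints [6, 5, 5, 7, 1]

Answer:
[6, 5, 5, 7, 1, 617]
[6, 5, 5, 7, 1]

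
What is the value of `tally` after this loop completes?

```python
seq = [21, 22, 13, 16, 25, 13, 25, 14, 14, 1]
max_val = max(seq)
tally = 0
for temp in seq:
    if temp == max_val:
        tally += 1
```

Count of max value 25 in [21, 22, 13, 16, 25, 13, 25, 14, 14, 1]
`tally` takes the values: 0 → 1 → 2

Answer: 2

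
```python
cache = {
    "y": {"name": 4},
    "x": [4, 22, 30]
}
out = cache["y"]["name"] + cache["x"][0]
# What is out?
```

Trace:
`cache = { ...` → cache = {'y': {'name': 4}, 'x': [4, 22, 30]}
`out = cache["y"]["name"] + cache["x"][0]` → out = 8
So out = 8

Answer: 8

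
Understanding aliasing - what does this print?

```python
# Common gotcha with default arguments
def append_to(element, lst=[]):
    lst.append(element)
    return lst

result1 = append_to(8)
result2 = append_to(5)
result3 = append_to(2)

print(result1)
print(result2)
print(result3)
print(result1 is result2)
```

Key concept: mutable default argument gotcha.
Step by step:
`result1 = append_to(8)` → result1 = [8]
`result2 = append_to(5)` → result1 = [8, 5] (same object as result2); result2 = [8, 5] (same object as result1)
`result3 = append_to(2)` → result1 = [8, 5, 2] (same object as result2, result3); result2 = [8, 5, 2] (same object as result1, result3); result3 = [8, 5, 2] (same object as result1, result2)
`print(result1)` → prints [8, 5, 2]
`print(result2)` → prints [8, 5, 2]
`print(result3)` → prints [8, 5, 2]
`print(result1 is result2)` → prints True

Answer:
[8, 5, 2]
[8, 5, 2]
[8, 5, 2]
True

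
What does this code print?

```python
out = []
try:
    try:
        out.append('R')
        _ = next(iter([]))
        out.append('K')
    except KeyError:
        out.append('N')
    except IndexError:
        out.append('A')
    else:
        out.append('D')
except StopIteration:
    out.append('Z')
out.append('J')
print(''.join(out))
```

Execution trace: 'R' (try body) → 'Z' (outer except StopIteration) → 'J' (after the try/except). Output: RZJ

Answer: RZJ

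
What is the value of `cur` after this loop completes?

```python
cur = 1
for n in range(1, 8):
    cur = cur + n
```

Start at 1, add 1 through 7
`cur` takes the values: 1 → 2 → 4 → 7 → 11 → 16 → 22 → 29

Answer: 29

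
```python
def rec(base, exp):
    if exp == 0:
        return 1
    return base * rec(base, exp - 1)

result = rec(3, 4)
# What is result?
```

rec(3, 4) = 3 * 3 * 3 * 3 = 81

Answer: 81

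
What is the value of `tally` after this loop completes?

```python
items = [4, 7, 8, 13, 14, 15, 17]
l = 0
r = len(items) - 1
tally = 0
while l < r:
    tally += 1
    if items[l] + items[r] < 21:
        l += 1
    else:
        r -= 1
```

Steps to find pair summing to 21
`tally` takes the values: 0 → 1 → 2 → 3 → 4 → 5 → 6

Answer: 6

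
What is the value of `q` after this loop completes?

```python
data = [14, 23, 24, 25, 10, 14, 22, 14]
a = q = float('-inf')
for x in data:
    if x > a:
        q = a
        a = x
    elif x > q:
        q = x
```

Second largest (with repeats) in [14, 23, 24, 25, 10, 14, 22, 14]
`q` takes the values: -inf → 14 → 23 → 24

Answer: 24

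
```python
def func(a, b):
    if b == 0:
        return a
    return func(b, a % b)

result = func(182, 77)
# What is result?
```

func(182, 77) -> func(77, 28) -> func(28, 21) -> func(21, 7) -> func(7, 0) -> 7

Answer: 7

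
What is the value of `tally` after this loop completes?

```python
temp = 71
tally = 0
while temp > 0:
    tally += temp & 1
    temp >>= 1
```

Count set bits in 71 (binary: 0b1000111)
`tally` takes the values: 0 → 1 → 2 → 3 → 4

Answer: 4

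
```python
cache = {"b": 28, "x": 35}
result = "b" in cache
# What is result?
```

Trace:
`cache = {"b": 28, "x": 35}` → cache = {'b': 28, 'x': 35}
`result = "b" in cache` → result = True
So result = True

Answer: True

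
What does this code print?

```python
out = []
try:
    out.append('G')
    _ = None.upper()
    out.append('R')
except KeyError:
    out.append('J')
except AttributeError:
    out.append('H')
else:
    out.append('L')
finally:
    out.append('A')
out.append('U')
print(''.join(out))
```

Execution trace: 'G' (try body) → 'H' (except AttributeError) → 'A' (finally) → 'U' (after the try/except). Output: GHAU

Answer: GHAU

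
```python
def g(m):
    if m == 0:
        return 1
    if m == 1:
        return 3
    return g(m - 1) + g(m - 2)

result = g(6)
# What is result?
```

Build up from base cases: g(0)=1, g(1)=3, g(2)=4, g(3)=7, g(4)=11, g(5)=18, g(6)=29

Answer: 29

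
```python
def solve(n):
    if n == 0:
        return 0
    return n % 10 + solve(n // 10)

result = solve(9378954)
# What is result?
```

Sum of digits of 9378954: 4 + 5 + 9 + 8 + 7 + 3 + 9 = 45

Answer: 45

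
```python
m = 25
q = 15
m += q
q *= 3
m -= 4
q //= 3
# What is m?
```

Trace:
`m = 25` → m = 25
`q = 15` → q = 15
`m += q` → m = 40
`q *= 3` → q = 45
`m -= 4` → m = 36
`q //= 3` → q = 15
So m = 36

Answer: 36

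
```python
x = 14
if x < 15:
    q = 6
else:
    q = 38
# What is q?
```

Trace:
`x = 14` → x = 14
`if x < 15: ...` → x < 15 is True → q = 6
So q = 6

Answer: 6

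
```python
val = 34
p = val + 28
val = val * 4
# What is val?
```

Trace:
`val = 34` → val = 34
`p = val + 28` → p = 62
`val = val * 4` → val = 136
So val = 136

Answer: 136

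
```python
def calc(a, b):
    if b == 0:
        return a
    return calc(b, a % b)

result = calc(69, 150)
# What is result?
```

calc(69, 150) -> calc(150, 69) -> calc(69, 12) -> calc(12, 9) -> calc(9, 3) -> calc(3, 0) -> 3

Answer: 3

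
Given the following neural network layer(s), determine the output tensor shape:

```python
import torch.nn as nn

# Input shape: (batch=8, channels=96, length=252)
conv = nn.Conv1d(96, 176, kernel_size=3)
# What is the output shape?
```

Input: (8, 96, 252) -> Output: (8, 176, 250)

Answer: (8, 176, 250)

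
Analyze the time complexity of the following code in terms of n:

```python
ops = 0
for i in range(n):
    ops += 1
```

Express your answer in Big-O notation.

Each loop level contributes: n. Multiplying the contributions gives O(n).

Answer: O(n)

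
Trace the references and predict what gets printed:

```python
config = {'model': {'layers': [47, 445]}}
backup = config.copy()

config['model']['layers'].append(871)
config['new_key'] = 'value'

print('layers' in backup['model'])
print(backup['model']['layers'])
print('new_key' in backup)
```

Key concept: shallow copy gotcha with nested dict.
Step by step:
`config = {'model': {'layers': [47, 445]}}` → config = {'model': {'layers': [47, 445]}}
`backup = config.copy()` → backup = {'model': {'layers': [47, 445]}}
`config['model']['layers'].append(871)` → config = {'model': {'layers': [47, 445, 871]}}; backup = {'model': {'layers': [47, 445, 871]}}
`config['new_key'] = 'value'` → config = {'model': {'layers': [47, 445, 871]}, 'new_key': 'value'}
`print('layers' in backup['model'])` → prints True
`print(backup['model']['layers'])` → prints [47, 445, 871]
`print('new_key' in backup)` → prints False

Answer:
True
[47, 445, 871]
False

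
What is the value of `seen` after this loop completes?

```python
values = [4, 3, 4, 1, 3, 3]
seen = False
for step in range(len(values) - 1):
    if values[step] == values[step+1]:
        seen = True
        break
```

Check consecutive duplicates in [4, 3, 4, 1, 3, 3]
`seen` takes the values: False → True

Answer: True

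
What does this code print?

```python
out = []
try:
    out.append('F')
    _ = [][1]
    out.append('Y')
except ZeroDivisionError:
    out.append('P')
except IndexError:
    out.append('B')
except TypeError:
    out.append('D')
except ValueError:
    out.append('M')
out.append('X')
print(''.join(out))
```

Execution trace: 'F' (try body) → 'B' (except IndexError) → 'X' (after the try/except). Output: FBX

Answer: FBX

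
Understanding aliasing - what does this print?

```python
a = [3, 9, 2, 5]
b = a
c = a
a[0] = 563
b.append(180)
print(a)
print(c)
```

Key concept: multiple aliases.
Step by step:
`a = [3, 9, 2, 5]` → a = [3, 9, 2, 5]
`b = a` → b = [3, 9, 2, 5] (same object as a)
`c = a` → c = [3, 9, 2, 5] (same object as a, b)
`a[0] = 563` → a = [563, 9, 2, 5] (same object as b, c); b = [563, 9, 2, 5] (same object as a, c); c = [563, 9, 2, 5] (same object as a, b)
`b.append(180)` → a = [563, 9, 2, 5, 180] (same object as b, c); b = [563, 9, 2, 5, 180] (same object as a, c); c = [563, 9, 2, 5, 180] (same object as a, b)
`print(a)` → prints [563, 9, 2, 5, 180]
`print(c)` → prints [563, 9, 2, 5, 180]

Answer:
[563, 9, 2, 5, 180]
[563, 9, 2, 5, 180]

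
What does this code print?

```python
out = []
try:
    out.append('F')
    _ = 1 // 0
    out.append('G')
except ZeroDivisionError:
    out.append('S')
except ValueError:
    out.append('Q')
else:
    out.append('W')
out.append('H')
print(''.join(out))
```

Execution trace: 'F' (try body) → 'S' (except ZeroDivisionError) → 'H' (after the try/except). Output: FSH

Answer: FSH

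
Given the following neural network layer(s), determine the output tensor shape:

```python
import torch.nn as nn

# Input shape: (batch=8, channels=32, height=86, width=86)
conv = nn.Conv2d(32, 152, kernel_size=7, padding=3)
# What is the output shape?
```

Input: (8, 32, 86, 86) -> Output: (8, 152, 86, 86)

Answer: (8, 152, 86, 86)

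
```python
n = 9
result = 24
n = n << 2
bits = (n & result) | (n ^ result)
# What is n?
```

Trace:
`n = 9` → n = 9
`result = 24` → result = 24
`n = n << 2` → n = 36
`bits = (n & result) | (n ^ result)` → bits = 60
So n = 36

Answer: 36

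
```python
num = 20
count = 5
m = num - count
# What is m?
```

Trace:
`num = 20` → num = 20
`count = 5` → count = 5
`m = num - count` → m = 15
So m = 15

Answer: 15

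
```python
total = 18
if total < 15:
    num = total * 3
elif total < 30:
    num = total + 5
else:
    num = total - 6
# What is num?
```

Trace:
`total = 18` → total = 18
`if total < 15: ...` → total < 15 is False, total < 30 is True → num = 23
So num = 23

Answer: 23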